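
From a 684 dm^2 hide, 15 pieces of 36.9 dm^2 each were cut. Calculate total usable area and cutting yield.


Usable area = 553.5 dm^2
Yield = 80.9%

Total usable = 15 x 36.9 = 553.5 dm^2
Yield = 553.5 / 684 x 100 = 80.9%


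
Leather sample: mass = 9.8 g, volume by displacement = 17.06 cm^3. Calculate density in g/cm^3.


0.574 g/cm^3

Density = mass / volume
Density = 9.8 / 17.06 = 0.574 g/cm^3


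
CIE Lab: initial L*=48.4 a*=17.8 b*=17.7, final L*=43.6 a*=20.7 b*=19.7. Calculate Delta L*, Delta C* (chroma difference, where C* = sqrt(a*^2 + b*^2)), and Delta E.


Delta L* = 43.6 - 48.4 = -4.8
C1* = sqrt((17.8)^2 + (17.7)^2) = 25.102
C2* = sqrt((20.7)^2 + (19.7)^2) = 28.576
Delta C* = 28.576 - 25.102 = 3.47
Delta E = sqrt((-4.8)^2 + (2.9)^2 + (2.0)^2) = 5.95


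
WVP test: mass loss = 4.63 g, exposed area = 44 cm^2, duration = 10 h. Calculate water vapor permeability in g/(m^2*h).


WVP = mass_loss / (area x time) x 10000
WVP = 4.63 / (44 x 10) x 10000
WVP = 4.63 / 440 x 10000 = 105.23 g/(m^2*h)


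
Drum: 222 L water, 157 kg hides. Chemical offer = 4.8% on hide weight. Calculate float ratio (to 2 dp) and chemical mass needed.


Float ratio = 1.41
Chemical needed = 7.536 kg

Float ratio = 222 / 157 = 1.41
Chemical = 157 x 4.8 / 100 = 7.536 kg


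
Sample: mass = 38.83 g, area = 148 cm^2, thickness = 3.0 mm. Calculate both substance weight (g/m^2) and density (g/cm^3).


Substance weight = 2623.6 g/m^2
Density = 0.875 g/cm^3


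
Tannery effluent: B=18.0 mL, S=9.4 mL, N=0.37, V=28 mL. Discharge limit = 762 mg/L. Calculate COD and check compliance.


COD = (18.0 - 9.4) x 0.37 x 8000 / 28 = 909.1 mg/L
Limit: 762 mg/L
Compliant: No


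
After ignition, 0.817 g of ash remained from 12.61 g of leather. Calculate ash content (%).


6.48%

Ash% = 0.817 / 12.61 x 100
Ash% = 6.48%


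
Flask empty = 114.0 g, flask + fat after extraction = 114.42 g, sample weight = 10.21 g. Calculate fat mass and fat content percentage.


Fat mass = 0.42 g
Fat content = 4.1%

Fat mass = 114.42 - 114.0 = 0.42 g
Fat% = 0.42 / 10.21 x 100 = 4.1%


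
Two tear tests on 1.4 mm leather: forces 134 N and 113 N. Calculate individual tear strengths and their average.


Tear 1 = 134 / 1.4 = 95.7 N/mm
Tear 2 = 113 / 1.4 = 80.7 N/mm
Average = (95.7 + 80.7) / 2 = 88.2 N/mm


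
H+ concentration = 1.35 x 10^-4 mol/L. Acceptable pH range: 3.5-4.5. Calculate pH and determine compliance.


pH = 3.87
Compliant: Yes

pH = -log10(1.35 x 10^-4) = 3.87
Range: 3.5 to 4.5
Compliant: Yes


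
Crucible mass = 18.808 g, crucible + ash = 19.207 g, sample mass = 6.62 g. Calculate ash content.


Ash mass = 19.207 - 18.808 = 0.399 g
Ash% = 0.399 / 6.62 x 100 = 6.03%


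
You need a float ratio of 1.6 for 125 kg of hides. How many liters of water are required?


Water = hide weight x target ratio
Water = 125 x 1.6 = 200.0 L


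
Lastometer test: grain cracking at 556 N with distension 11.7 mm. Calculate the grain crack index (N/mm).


Grain crack index = force / distension
Index = 556 / 11.7 = 47.5 N/mm


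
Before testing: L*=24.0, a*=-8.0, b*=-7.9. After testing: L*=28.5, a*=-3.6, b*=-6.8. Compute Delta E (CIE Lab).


dL = 28.5 - 24.0 = 4.5
da = -3.6 - (-8.0) = 4.4
db = -6.8 - (-7.9) = 1.1
dE = sqrt((4.5)^2 + (4.4)^2 + (1.1)^2) = 6.39


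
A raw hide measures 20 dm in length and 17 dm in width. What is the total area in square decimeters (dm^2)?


Area = length x width
Area = 20 x 17 = 340 dm^2


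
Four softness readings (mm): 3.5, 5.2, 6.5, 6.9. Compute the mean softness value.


Sum = 3.5 + 5.2 + 6.5 + 6.9
Mean = 22.1 / 4 = 5.53 mm


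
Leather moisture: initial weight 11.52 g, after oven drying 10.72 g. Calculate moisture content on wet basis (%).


Moisture = 11.52 - 10.72 = 0.80 g
MC = 0.80 / 11.52 x 100 = 6.9%


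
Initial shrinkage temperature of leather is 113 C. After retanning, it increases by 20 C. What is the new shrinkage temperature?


New Ts = 113 + 20 = 133 C


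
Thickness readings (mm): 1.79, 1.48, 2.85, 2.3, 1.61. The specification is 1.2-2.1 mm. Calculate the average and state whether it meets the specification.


Sum = 10.03
Average = 10.03 / 5 = 2.01 mm
Specification range: 1.2 to 2.1 mm
Within spec: Yes


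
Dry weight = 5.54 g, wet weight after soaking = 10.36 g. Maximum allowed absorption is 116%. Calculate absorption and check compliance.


WA = (10.36 - 5.54) / 5.54 x 100 = 87.0%
Maximum allowed: 116%
Compliant: Yes


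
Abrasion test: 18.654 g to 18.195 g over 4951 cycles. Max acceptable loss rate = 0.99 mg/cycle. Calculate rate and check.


Loss = 18.654 - 18.195 = 0.459 g
Rate = 0.459 g / 4951 cycles x 1000 = 0.093 mg/cycle
Max = 0.99 mg/cycle
Passes: Yes


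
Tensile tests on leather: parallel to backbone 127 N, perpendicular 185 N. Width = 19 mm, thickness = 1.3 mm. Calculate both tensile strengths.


Parallel = 5.14 N/mm^2
Perpendicular = 7.49 N/mm^2

Area = 19 x 1.3 = 24.7 mm^2
TS (parallel) = 127 / 24.7 = 5.14 N/mm^2
TS (perpendicular) = 185 / 24.7 = 7.49 N/mm^2


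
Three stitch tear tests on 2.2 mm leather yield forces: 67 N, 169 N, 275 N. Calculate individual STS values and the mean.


STS1 = 30.5 N/mm
STS2 = 76.8 N/mm
STS3 = 125.0 N/mm
Mean = 77.4 N/mm

STS1 = 67 / 2.2 = 30.5 N/mm
STS2 = 169 / 2.2 = 76.8 N/mm
STS3 = 275 / 2.2 = 125.0 N/mm
Mean = (30.5 + 76.8 + 125.0) / 3 = 77.4 N/mm


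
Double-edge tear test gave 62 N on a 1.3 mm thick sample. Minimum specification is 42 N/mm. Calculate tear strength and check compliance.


Tear strength = 62 / 1.3 = 47.7 N/mm
Required minimum = 42 N/mm
Compliant: Yes


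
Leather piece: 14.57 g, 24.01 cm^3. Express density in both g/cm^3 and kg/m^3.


Density = 14.57 / 24.01 = 0.607 g/cm^3
Convert: 0.607 x 1000 = 607 kg/m^3


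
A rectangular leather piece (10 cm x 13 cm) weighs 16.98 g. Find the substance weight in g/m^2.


Area = 10 x 13 = 130 cm^2
SW = 16.98 / 130 x 10000 = 1306.2 g/m^2


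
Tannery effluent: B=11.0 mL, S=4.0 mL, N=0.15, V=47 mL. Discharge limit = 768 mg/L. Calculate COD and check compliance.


COD = 178.7 mg/L
Compliant: Yes

COD = (11.0 - 4.0) x 0.15 x 8000 / 47 = 178.7 mg/L
Limit: 768 mg/L
Compliant: Yes


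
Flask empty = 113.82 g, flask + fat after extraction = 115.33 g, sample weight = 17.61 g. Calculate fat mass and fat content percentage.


Fat mass = 115.33 - 113.82 = 1.51 g
Fat% = 1.51 / 17.61 x 100 = 8.6%


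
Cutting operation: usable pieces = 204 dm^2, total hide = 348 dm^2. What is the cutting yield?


Yield = usable / total x 100
Yield = 204 / 348 x 100 = 58.6%


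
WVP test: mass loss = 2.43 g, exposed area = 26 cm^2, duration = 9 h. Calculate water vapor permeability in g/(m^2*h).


WVP = mass_loss / (area x time) x 10000
WVP = 2.43 / (26 x 9) x 10000
WVP = 2.43 / 234 x 10000 = 103.85 g/(m^2*h)


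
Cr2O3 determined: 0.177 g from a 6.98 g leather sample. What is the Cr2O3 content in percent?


2.54%

Cr2O3% = 0.177 / 6.98 x 100
Cr2O3% = 2.54%


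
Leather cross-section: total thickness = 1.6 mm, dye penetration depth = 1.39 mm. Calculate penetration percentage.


Penetration% = 1.39 / 1.6 x 100
Penetration = 86.9%


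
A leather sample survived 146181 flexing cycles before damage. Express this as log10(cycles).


log10(146181) = 5.16


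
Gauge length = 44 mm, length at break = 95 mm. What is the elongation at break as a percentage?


Extension = 95 - 44 = 51 mm
Elongation = 51 / 44 x 100 = 115.9%


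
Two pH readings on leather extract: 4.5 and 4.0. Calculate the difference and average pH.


Difference = 0.5
Average pH = 4.25

Difference = |4.5 - 4.0| = 0.5
Average = (4.5 + 4.0) / 2 = 4.25


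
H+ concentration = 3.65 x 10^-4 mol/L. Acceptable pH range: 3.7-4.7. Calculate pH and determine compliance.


pH = 3.44
Compliant: No


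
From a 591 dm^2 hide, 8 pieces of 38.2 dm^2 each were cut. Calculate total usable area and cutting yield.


Total usable = 8 x 38.2 = 305.6 dm^2
Yield = 305.6 / 591 x 100 = 51.7%


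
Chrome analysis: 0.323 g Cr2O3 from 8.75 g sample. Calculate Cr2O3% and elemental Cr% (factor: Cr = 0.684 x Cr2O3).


Cr2O3 = 3.69%
Cr = 2.52%

Cr2O3% = 0.323 / 8.75 x 100 = 3.69%
Cr% = 3.69 x 0.684 = 2.52%


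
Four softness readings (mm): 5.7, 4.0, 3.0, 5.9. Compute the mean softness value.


Sum = 5.7 + 4.0 + 3.0 + 5.9
Mean = 18.6 / 4 = 4.65 mm


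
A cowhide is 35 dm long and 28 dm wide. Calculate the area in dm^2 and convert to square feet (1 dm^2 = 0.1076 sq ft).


980 dm^2
105.45 sq ft


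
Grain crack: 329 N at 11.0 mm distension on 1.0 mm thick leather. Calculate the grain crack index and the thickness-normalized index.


Crack index = 329 / 11.0 = 29.9 N/mm
Normalized = 29.9 / 1.0 = 29.9 N/mm per mm


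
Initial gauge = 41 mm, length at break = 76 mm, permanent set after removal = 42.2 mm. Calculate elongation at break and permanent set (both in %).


Elongation at break = (76 - 41) / 41 x 100 = 85.4%
Permanent set = (42.2 - 41) / 41 x 100 = 2.9%


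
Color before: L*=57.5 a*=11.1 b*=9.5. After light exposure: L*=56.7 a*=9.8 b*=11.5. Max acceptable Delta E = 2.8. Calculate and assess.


dL = -0.8, da = -1.3, db = 2.0
dE = sqrt((-0.8)^2 + (-1.3)^2 + (2.0)^2) = 2.52
Max = 2.8
Passes: Yes


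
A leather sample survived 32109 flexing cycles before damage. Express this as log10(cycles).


4.51

log10(32109) = 4.51


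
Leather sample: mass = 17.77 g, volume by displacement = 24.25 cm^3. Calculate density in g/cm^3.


Density = mass / volume
Density = 17.77 / 24.25 = 0.733 g/cm^3


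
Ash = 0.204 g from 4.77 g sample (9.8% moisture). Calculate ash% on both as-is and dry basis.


As-is ash% = 0.204 / 4.77 x 100 = 4.28%
Dry mass = 4.77 x (100 - 9.8) / 100 = 4.30254 g
Dry-basis ash% = 0.204 / 4.30254 x 100 = 4.74%


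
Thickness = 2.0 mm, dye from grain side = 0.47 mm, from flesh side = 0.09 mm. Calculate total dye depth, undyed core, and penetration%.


Total dyed = 0.47 + 0.09 = 0.56 mm
Undyed core = 2.0 - 0.56 = 1.44 mm
Penetration = 0.56 / 2.0 x 100 = 28.0%


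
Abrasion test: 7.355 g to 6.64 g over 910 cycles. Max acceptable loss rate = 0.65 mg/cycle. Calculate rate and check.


Rate = 0.786 mg/cycle
Passes: No

Loss = 7.355 - 6.64 = 0.715 g
Rate = 0.715 g / 910 cycles x 1000 = 0.786 mg/cycle
Max = 0.65 mg/cycle
Passes: No


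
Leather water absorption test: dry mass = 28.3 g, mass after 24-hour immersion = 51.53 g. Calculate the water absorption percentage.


82.1%

Water absorbed = 51.53 - 28.3 = 23.23 g
WA% = 23.23 / 28.3 x 100 = 82.1%


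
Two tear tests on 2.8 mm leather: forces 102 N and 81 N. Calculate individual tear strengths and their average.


Tear 1 = 102 / 2.8 = 36.4 N/mm
Tear 2 = 81 / 2.8 = 28.9 N/mm
Average = (36.4 + 28.9) / 2 = 32.7 N/mm


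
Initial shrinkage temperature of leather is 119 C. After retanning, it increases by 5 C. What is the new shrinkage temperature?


124 C

New Ts = 119 + 5 = 124 C


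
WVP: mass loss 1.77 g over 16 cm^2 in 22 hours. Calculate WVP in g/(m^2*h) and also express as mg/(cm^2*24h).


WVP = 1.77 / (16 x 22) x 10000 = 50.28 g/(m^2*h)
Mass loss in mg = 1.77 x 1000 = 1770 mg
Per cm^2 per 24h in mg: 1770 x 24 / (16 x 22) = 42480 / 352 = 120.68 mg/(cm^2*24h)


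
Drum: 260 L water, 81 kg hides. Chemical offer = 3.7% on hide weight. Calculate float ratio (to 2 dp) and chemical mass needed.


Float ratio = 260 / 81 = 3.21
Chemical = 81 x 3.7 / 100 = 2.997 kg


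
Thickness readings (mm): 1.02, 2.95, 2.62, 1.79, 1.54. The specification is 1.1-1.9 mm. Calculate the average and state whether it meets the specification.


Average = 1.98 mm
Within specification: No

Sum = 9.92
Average = 9.92 / 5 = 1.98 mm
Specification range: 1.1 to 1.9 mm
Within spec: No


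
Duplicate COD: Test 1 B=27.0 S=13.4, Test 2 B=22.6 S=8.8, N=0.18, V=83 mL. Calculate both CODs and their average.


COD1 = 236.0 mg/L
COD2 = 239.4 mg/L
Average = 237.7 mg/L


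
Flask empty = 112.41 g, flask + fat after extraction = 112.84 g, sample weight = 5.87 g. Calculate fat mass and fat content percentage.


Fat mass = 0.43 g
Fat content = 7.3%

Fat mass = 112.84 - 112.41 = 0.43 g
Fat% = 0.43 / 5.87 x 100 = 7.3%


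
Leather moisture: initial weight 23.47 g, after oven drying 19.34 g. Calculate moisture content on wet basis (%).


17.6%


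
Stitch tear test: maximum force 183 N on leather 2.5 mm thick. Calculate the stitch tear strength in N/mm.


73.2 N/mm

Stitch tear strength = force / thickness
STS = 183 / 2.5 = 73.2 N/mm


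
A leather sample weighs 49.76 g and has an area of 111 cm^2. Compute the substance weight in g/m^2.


Substance weight = mass / area x 10000
SW = 49.76 / 111 x 10000
SW = 4482.9 g/m^2


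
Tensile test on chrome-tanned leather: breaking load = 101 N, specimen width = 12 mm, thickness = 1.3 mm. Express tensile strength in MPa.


6.47 MPa

Cross-section = 12 x 1.3 = 15.6 mm^2
TS = 101 / 15.6 = 6.47 MPa
(1 N/mm^2 = 1 MPa)


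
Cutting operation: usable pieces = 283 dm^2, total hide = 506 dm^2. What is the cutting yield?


Yield = usable / total x 100
Yield = 283 / 506 x 100 = 55.9%


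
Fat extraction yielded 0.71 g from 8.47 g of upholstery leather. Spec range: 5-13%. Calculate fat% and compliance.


Fat content = 8.4%
Compliant: Yes


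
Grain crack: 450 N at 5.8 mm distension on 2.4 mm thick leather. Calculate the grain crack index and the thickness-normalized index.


Crack index = 77.6 N/mm
Normalized index = 32.3 N/mm per mm

Crack index = 450 / 5.8 = 77.6 N/mm
Normalized = 77.6 / 2.4 = 32.3 N/mm per mm


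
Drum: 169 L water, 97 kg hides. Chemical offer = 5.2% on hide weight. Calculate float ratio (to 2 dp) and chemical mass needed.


Float ratio = 1.74
Chemical needed = 5.044 kg

Float ratio = 169 / 97 = 1.74
Chemical = 97 x 5.2 / 100 = 5.044 kg


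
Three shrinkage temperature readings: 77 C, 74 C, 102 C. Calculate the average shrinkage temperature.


Average = (77 + 74 + 102) / 3
Average = 253 / 3 = 84.3 C


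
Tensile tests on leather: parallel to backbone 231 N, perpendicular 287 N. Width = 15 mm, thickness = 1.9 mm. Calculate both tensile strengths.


Area = 15 x 1.9 = 28.5 mm^2
TS (parallel) = 231 / 28.5 = 8.11 N/mm^2
TS (perpendicular) = 287 / 28.5 = 10.07 N/mm^2


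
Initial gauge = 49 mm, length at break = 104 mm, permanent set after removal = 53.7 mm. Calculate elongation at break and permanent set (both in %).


Elongation at break = 112.2%
Permanent set = 9.6%


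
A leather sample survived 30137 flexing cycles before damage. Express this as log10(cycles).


4.48

log10(30137) = 4.48


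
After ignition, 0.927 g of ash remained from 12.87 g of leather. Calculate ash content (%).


Ash% = 0.927 / 12.87 x 100
Ash% = 7.20%


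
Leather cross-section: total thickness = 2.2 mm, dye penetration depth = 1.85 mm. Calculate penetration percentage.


Penetration% = 1.85 / 2.2 x 100
Penetration = 84.1%


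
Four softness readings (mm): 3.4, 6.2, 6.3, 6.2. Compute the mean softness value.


5.53 mm

Sum = 3.4 + 6.2 + 6.3 + 6.2
Mean = 22.1 / 4 = 5.53 mm


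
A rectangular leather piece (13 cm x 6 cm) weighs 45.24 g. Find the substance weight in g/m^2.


Area = 13 x 6 = 78 cm^2
SW = 45.24 / 78 x 10000 = 5800.0 g/m^2


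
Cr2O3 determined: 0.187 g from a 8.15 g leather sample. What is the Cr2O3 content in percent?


Cr2O3% = 0.187 / 8.15 x 100
Cr2O3% = 2.29%


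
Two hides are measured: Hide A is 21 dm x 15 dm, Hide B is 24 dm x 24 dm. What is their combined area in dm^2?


Hide A area = 21 x 15 = 315 dm^2
Hide B area = 24 x 24 = 576 dm^2
Total = 315 + 576 = 891 dm^2


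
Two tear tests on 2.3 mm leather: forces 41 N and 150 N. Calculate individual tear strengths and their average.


Tear 1 = 41 / 2.3 = 17.8 N/mm
Tear 2 = 150 / 2.3 = 65.2 N/mm
Average = (17.8 + 65.2) / 2 = 41.5 N/mm


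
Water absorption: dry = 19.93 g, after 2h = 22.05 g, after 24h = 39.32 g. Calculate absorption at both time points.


2h absorption = 10.6%
24h absorption = 97.3%


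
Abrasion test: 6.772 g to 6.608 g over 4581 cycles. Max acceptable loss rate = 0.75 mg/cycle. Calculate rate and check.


Loss = 6.772 - 6.608 = 0.164 g
Rate = 0.164 g / 4581 cycles x 1000 = 0.036 mg/cycle
Max = 0.75 mg/cycle
Passes: Yes


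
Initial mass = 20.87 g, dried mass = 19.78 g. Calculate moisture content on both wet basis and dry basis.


Wet basis = 5.2%
Dry basis = 5.5%

Moisture lost = 20.87 - 19.78 = 1.09 g
Wet basis MC = 1.09 / 20.87 x 100 = 5.2%
Dry basis MC = 1.09 / 19.78 x 100 = 5.5%


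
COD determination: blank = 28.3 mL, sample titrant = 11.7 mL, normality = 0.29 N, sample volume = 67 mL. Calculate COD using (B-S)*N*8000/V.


574.8 mg/L

COD = (28.3 - 11.7) x 0.29 x 8000 / 67
COD = 16.6 x 0.29 x 8000 / 67
COD = 574.8 mg/L


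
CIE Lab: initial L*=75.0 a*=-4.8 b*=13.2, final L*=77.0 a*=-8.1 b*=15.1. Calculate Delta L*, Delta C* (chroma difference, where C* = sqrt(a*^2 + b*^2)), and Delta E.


Delta L* = 77.0 - 75.0 = 2.0
C1* = sqrt((-4.8)^2 + (13.2)^2) = 14.046
C2* = sqrt((-8.1)^2 + (15.1)^2) = 17.135
Delta C* = 17.135 - 14.046 = 3.09
Delta E = sqrt((2.0)^2 + (-3.3)^2 + (1.9)^2) = 4.30


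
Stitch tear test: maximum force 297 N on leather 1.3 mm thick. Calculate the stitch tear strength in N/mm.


228.5 N/mm

Stitch tear strength = force / thickness
STS = 297 / 1.3 = 228.5 N/mm


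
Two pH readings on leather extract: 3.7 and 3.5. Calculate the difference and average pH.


Difference = 0.2
Average pH = 3.60

Difference = |3.7 - 3.5| = 0.2
Average = (3.7 + 3.5) / 2 = 3.60


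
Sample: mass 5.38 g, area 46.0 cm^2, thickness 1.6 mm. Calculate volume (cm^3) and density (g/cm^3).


Thickness in cm = 1.6 / 10 = 0.16 cm
Volume = 46.0 x 0.16 = 7.360 cm^3
Density = 5.38 / 7.360 = 0.731 g/cm^3


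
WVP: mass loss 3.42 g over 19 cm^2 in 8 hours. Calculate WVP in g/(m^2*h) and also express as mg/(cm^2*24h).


WVP = 3.42 / (19 x 8) x 10000 = 225.00 g/(m^2*h)
Mass loss in mg = 3.42 x 1000 = 3420 mg
Per cm^2 per 24h in mg: 3420 x 24 / (19 x 8) = 82080 / 152 = 540.00 mg/(cm^2*24h)


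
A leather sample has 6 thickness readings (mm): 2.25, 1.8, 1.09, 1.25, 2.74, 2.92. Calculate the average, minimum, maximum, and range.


Average = 2.01 mm
Min = 1.09 mm
Max = 2.92 mm
Range = 1.83 mm

Sum = 12.05
Average = 12.05 / 6 = 2.01 mm
Minimum = 1.09 mm
Maximum = 2.92 mm
Range = 2.92 - 1.09 = 1.83 mm


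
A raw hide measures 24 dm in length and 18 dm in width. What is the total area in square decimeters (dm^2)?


Area = length x width
Area = 24 x 18 = 432 dm^2


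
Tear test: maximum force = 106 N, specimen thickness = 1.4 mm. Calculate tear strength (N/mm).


Tear strength = force / thickness
Tear = 106 / 1.4 = 75.7 N/mm


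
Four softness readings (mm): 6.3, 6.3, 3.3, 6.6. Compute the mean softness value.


5.63 mm

Sum = 6.3 + 6.3 + 3.3 + 6.6
Mean = 22.5 / 4 = 5.63 mm


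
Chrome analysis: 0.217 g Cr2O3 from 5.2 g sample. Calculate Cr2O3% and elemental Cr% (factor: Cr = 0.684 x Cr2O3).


Cr2O3% = 0.217 / 5.2 x 100 = 4.17%
Cr% = 4.17 x 0.684 = 2.85%


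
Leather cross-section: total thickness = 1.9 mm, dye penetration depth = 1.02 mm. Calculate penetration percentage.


Penetration% = 1.02 / 1.9 x 100
Penetration = 53.7%


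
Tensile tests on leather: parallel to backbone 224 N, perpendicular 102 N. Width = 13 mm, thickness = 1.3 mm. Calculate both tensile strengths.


Area = 13 x 1.3 = 16.9 mm^2
TS (parallel) = 224 / 16.9 = 13.25 N/mm^2
TS (perpendicular) = 102 / 16.9 = 6.04 N/mm^2


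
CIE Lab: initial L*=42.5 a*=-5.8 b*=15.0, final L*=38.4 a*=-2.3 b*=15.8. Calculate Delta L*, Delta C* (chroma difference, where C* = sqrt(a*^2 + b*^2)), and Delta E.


Delta L* = 38.4 - 42.5 = -4.1
C1* = sqrt((-5.8)^2 + (15.0)^2) = 16.082
C2* = sqrt((-2.3)^2 + (15.8)^2) = 15.967
Delta C* = 15.967 - 16.082 = -0.12
Delta E = sqrt((-4.1)^2 + (3.5)^2 + (0.8)^2) = 5.45


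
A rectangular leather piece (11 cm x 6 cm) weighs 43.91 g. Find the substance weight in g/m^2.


6653.0 g/m^2

Area = 11 x 6 = 66 cm^2
SW = 43.91 / 66 x 10000 = 6653.0 g/m^2


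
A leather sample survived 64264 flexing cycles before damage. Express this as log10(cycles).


4.81

log10(64264) = 4.81


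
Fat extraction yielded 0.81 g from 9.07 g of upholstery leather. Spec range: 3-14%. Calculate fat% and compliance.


Fat content = 8.9%
Compliant: Yes


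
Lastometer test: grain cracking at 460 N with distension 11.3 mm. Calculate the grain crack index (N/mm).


Grain crack index = force / distension
Index = 460 / 11.3 = 40.7 N/mm


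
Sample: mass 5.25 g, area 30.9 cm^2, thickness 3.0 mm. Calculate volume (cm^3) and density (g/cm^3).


Thickness in cm = 3.0 / 10 = 0.30 cm
Volume = 30.9 x 0.30 = 9.270 cm^3
Density = 5.25 / 9.270 = 0.566 g/cm^3


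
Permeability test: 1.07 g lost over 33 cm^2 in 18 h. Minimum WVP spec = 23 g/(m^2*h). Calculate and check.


WVP = 18.01 g/(m^2*h)
Meets specification: No

WVP = 1.07 / (33 x 18) x 10000 = 18.01 g/(m^2*h)
Minimum: 23 g/(m^2*h)
Meets spec: No


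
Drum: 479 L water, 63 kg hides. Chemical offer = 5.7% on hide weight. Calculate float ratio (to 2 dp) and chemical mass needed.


Float ratio = 7.60
Chemical needed = 3.591 kg

Float ratio = 479 / 63 = 7.60
Chemical = 63 x 5.7 / 100 = 3.591 kg


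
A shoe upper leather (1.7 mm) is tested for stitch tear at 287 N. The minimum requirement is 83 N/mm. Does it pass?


STS = 168.8 N/mm
Passes: Yes


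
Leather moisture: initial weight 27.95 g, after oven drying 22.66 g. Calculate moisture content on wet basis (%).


18.9%


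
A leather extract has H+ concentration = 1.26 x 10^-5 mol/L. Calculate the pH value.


pH = -log10[H+]
pH = -log10(1.26 x 10^-5) = 4.90


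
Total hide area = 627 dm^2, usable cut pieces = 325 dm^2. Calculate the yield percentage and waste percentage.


Yield = 51.8%
Waste = 48.2%

Yield = 325 / 627 x 100 = 51.8%
Waste = 627 - 325 = 302 dm^2
Waste% = 100 - 51.8 = 48.2%


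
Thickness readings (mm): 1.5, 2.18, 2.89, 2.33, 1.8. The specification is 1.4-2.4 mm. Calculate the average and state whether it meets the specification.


Average = 2.14 mm
Within specification: Yes

Sum = 10.70
Average = 10.70 / 5 = 2.14 mm
Specification range: 1.4 to 2.4 mm
Within spec: Yes


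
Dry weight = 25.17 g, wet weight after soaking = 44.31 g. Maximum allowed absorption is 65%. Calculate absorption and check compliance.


WA = (44.31 - 25.17) / 25.17 x 100 = 76.0%
Maximum allowed: 65%
Compliant: No


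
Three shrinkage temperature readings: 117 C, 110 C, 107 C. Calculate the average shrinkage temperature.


111.3 C

Average = (117 + 110 + 107) / 3
Average = 334 / 3 = 111.3 C


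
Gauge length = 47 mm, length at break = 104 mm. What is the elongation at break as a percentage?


121.3%

Extension = 104 - 47 = 57 mm
Elongation = 57 / 47 x 100 = 121.3%


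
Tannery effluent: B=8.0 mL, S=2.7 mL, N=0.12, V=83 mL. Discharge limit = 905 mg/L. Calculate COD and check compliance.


COD = (8.0 - 2.7) x 0.12 x 8000 / 83 = 61.3 mg/L
Limit: 905 mg/L
Compliant: Yes


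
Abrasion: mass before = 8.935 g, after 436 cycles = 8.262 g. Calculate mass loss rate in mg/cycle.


1.544 mg/cycle

Mass loss = 8.935 - 8.262 = 0.673 g
Rate = 0.673 / 436 x 1000 = 1.544 mg/cycle


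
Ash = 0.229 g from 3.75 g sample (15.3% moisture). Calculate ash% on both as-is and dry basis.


As-is ash% = 0.229 / 3.75 x 100 = 6.11%
Dry mass = 3.75 x (100 - 15.3) / 100 = 3.17625 g
Dry-basis ash% = 0.229 / 3.17625 x 100 = 7.21%


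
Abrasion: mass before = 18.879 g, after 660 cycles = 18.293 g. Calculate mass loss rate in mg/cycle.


Mass loss = 18.879 - 18.293 = 0.586 g
Rate = 0.586 / 660 x 1000 = 0.888 mg/cycle


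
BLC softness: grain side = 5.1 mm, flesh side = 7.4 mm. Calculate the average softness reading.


Average = (5.1 + 7.4) / 2
Average = 6.25 mm


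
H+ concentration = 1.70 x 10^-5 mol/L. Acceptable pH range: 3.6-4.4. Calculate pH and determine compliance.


pH = -log10(1.70 x 10^-5) = 4.77
Range: 3.6 to 4.4
Compliant: No


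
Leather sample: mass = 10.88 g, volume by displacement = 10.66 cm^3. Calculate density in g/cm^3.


Density = mass / volume
Density = 10.88 / 10.66 = 1.021 g/cm^3


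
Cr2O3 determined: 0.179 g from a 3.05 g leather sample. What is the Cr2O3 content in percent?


Cr2O3% = 0.179 / 3.05 x 100
Cr2O3% = 5.87%


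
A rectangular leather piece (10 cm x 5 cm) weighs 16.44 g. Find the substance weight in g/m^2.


Area = 10 x 5 = 50 cm^2
SW = 16.44 / 50 x 10000 = 3288.0 g/m^2


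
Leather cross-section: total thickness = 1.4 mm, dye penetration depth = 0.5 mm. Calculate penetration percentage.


35.7%


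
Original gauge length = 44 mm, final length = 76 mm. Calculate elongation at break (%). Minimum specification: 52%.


Elongation = 72.7%
Meets spec: Yes

Extension = 76 - 44 = 32 mm
Elongation = 32 / 44 x 100 = 72.7%
Minimum required: 52%
Meets specification: Yes


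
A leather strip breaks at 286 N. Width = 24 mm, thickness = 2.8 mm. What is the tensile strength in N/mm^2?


4.26 N/mm^2

Cross-sectional area = 24 x 2.8 = 67.2 mm^2
Tensile strength = 286 / 67.2 = 4.26 N/mm^2


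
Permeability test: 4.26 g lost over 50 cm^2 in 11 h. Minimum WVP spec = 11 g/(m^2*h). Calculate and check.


WVP = 77.45 g/(m^2*h)
Meets specification: Yes

WVP = 4.26 / (50 x 11) x 10000 = 77.45 g/(m^2*h)
Minimum: 11 g/(m^2*h)
Meets spec: Yes


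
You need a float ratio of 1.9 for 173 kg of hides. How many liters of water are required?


328.7 L

Water = hide weight x target ratio
Water = 173 x 1.9 = 328.7 L


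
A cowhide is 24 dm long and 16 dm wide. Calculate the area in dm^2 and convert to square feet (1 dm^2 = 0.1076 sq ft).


Area = 24 x 16 = 384 dm^2
Conversion: 384 x 0.1076 = 41.32 sq ft


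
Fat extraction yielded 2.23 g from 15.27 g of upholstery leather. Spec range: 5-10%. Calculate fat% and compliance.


Fat% = 2.23 / 15.27 x 100 = 14.6%
Spec range: 5-10%
Compliant: No


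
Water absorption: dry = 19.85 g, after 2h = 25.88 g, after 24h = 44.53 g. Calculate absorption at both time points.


WA (2h) = (25.88 - 19.85) / 19.85 x 100 = 30.4%
WA (24h) = (44.53 - 19.85) / 19.85 x 100 = 124.3%


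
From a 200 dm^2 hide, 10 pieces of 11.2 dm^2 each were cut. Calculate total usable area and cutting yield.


Total usable = 10 x 11.2 = 112.0 dm^2
Yield = 112.0 / 200 x 100 = 56.0%


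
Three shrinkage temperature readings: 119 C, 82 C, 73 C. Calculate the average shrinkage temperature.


91.3 C

Average = (119 + 82 + 73) / 3
Average = 274 / 3 = 91.3 C


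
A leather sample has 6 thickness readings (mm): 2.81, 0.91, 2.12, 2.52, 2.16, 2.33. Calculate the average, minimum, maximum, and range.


Average = 2.14 mm
Min = 0.91 mm
Max = 2.81 mm
Range = 1.90 mm

Sum = 12.85
Average = 12.85 / 6 = 2.14 mm
Minimum = 0.91 mm
Maximum = 2.81 mm
Range = 2.81 - 0.91 = 1.90 mm


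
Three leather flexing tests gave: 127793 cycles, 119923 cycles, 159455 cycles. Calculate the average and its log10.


Average = 135724 cycles
log10 = 5.13

Average = (127793 + 119923 + 159455) / 3 = 135724 cycles
log10(135724) = 5.13


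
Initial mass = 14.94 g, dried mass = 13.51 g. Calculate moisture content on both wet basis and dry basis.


Wet basis = 9.6%
Dry basis = 10.6%

Moisture lost = 14.94 - 13.51 = 1.43 g
Wet basis MC = 1.43 / 14.94 x 100 = 9.6%
Dry basis MC = 1.43 / 13.51 x 100 = 10.6%


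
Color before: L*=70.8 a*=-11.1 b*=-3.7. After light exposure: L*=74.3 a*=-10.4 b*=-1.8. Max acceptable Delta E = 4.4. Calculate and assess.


Delta E = 4.04
Passes: Yes


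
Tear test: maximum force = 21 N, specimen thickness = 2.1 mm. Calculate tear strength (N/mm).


Tear strength = force / thickness
Tear = 21 / 2.1 = 10.0 N/mm


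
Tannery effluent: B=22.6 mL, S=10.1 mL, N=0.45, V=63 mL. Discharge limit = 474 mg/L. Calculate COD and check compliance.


COD = (22.6 - 10.1) x 0.45 x 8000 / 63 = 714.3 mg/L
Limit: 474 mg/L
Compliant: No


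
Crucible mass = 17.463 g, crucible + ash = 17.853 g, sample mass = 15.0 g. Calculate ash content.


Ash mass = 17.853 - 17.463 = 0.390 g
Ash% = 0.390 / 15.0 x 100 = 2.60%


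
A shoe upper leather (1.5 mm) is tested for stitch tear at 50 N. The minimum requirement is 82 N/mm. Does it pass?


STS = 33.3 N/mm
Passes: No

STS = 50 / 1.5 = 33.3 N/mm
Minimum required: 82 N/mm
Passes: No


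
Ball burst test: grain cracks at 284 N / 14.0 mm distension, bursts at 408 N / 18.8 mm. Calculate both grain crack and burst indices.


Crack index = 20.3 N/mm
Burst index = 21.7 N/mm

Crack index = 284 / 14.0 = 20.3 N/mm
Burst index = 408 / 18.8 = 21.7 N/mm


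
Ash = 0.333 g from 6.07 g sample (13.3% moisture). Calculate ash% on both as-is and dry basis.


As-is ash = 5.49%
Dry-basis ash = 6.33%


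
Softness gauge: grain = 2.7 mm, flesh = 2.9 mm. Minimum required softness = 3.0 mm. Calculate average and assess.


Average = (2.7 + 2.9) / 2 = 2.80 mm
Minimum = 3.0 mm
Meets requirement: No


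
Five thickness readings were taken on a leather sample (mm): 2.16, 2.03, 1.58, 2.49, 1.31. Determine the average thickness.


1.91 mm

Sum = 2.16 + 2.03 + 1.58 + 2.49 + 1.31 = 9.57
Average = 9.57 / 5 = 1.91 mm


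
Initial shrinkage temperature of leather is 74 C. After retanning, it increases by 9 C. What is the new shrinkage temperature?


New Ts = 74 + 9 = 83 C


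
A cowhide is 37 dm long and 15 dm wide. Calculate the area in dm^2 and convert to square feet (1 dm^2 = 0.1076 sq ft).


Area = 37 x 15 = 555 dm^2
Conversion: 555 x 0.1076 = 59.72 sq ft


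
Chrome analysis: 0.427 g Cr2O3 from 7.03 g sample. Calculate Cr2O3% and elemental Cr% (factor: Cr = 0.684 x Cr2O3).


Cr2O3% = 0.427 / 7.03 x 100 = 6.07%
Cr% = 6.07 x 0.684 = 4.15%


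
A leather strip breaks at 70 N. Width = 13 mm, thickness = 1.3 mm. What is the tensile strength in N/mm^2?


4.14 N/mm^2

Cross-sectional area = 13 x 1.3 = 16.9 mm^2
Tensile strength = 70 / 16.9 = 4.14 N/mm^2


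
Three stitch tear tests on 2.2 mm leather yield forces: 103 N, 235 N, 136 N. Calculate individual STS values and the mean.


STS1 = 46.8 N/mm
STS2 = 106.8 N/mm
STS3 = 61.8 N/mm
Mean = 71.8 N/mm


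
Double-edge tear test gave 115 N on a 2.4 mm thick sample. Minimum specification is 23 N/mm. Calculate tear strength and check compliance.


Tear strength = 115 / 2.4 = 47.9 N/mm
Required minimum = 23 N/mm
Compliant: Yes


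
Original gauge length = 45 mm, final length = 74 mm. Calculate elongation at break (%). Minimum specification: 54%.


Elongation = 64.4%
Meets spec: Yes

Extension = 74 - 45 = 29 mm
Elongation = 29 / 45 x 100 = 64.4%
Minimum required: 54%
Meets specification: Yes


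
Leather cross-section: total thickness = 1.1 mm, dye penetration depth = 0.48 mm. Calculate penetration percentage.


43.6%

Penetration% = 0.48 / 1.1 x 100
Penetration = 43.6%


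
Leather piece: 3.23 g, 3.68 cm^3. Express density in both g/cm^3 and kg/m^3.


0.878 g/cm^3
878 kg/m^3


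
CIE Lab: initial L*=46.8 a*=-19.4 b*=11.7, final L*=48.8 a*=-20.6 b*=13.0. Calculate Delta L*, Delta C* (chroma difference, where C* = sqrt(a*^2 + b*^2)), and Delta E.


Delta L* = 48.8 - 46.8 = 2.0
C1* = sqrt((-19.4)^2 + (11.7)^2) = 22.655
C2* = sqrt((-20.6)^2 + (13.0)^2) = 24.359
Delta C* = 24.359 - 22.655 = 1.70
Delta E = sqrt((2.0)^2 + (-1.2)^2 + (1.3)^2) = 2.67


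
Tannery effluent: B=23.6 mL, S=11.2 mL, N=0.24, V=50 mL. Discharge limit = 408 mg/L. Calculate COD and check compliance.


COD = 476.2 mg/L
Compliant: No

COD = (23.6 - 11.2) x 0.24 x 8000 / 50 = 476.2 mg/L
Limit: 408 mg/L
Compliant: No


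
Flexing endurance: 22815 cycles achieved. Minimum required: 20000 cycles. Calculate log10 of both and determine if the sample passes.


Achieved: log10 = 4.36
Required: log10 = 4.30
Passes: Yes


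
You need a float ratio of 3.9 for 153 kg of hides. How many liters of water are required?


Water = hide weight x target ratio
Water = 153 x 3.9 = 596.7 L


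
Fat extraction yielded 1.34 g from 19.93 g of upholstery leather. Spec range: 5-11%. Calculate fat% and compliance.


Fat content = 6.7%
Compliant: Yes

Fat% = 1.34 / 19.93 x 100 = 6.7%
Spec range: 5-11%
Compliant: Yes


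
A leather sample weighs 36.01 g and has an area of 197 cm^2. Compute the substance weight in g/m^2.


Substance weight = mass / area x 10000
SW = 36.01 / 197 x 10000
SW = 1827.9 g/m^2


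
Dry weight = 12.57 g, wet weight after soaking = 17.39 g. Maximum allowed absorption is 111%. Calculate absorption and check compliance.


WA = (17.39 - 12.57) / 12.57 x 100 = 38.3%
Maximum allowed: 111%
Compliant: Yes


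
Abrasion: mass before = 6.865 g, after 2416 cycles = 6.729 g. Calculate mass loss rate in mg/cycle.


0.056 mg/cycle


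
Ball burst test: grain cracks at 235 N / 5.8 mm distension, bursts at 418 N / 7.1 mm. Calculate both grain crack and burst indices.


Crack index = 235 / 5.8 = 40.5 N/mm
Burst index = 418 / 7.1 = 58.9 N/mm


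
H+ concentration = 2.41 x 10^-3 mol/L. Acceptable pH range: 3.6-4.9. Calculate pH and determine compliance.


pH = 2.62
Compliant: No

pH = -log10(2.41 x 10^-3) = 2.62
Range: 3.6 to 4.9
Compliant: No


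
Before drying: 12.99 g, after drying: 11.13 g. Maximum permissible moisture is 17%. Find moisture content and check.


Moisture content = 14.3%
Acceptable: Yes


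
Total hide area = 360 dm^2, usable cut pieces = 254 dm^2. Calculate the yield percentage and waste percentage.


Yield = 254 / 360 x 100 = 70.6%
Waste = 360 - 254 = 106 dm^2
Waste% = 100 - 70.6 = 29.4%


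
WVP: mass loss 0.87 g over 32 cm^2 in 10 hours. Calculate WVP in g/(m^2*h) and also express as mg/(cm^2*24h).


WVP = 0.87 / (32 x 10) x 10000 = 27.19 g/(m^2*h)
Mass loss in mg = 0.87 x 1000 = 870 mg
Per cm^2 per 24h in mg: 870 x 24 / (32 x 10) = 20880 / 320 = 65.25 mg/(cm^2*24h)


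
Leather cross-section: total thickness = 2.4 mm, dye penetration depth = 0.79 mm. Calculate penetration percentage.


32.9%

Penetration% = 0.79 / 2.4 x 100
Penetration = 32.9%


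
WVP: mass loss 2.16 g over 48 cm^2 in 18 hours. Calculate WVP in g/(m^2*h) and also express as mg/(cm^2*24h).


WVP = 2.16 / (48 x 18) x 10000 = 25.00 g/(m^2*h)
Mass loss in mg = 2.16 x 1000 = 2160 mg
Per cm^2 per 24h in mg: 2160 x 24 / (48 x 18) = 51840 / 864 = 60.00 mg/(cm^2*24h)


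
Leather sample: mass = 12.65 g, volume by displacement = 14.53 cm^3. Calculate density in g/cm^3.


0.871 g/cm^3

Density = mass / volume
Density = 12.65 / 14.53 = 0.871 g/cm^3


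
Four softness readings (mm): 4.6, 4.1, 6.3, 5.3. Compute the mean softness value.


Sum = 4.6 + 4.1 + 6.3 + 5.3
Mean = 20.3 / 4 = 5.08 mm


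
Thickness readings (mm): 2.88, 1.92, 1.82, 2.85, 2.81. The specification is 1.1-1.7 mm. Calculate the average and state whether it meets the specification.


Average = 2.46 mm
Within specification: No


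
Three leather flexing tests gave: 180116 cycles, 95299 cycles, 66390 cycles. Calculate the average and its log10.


Average = 113935 cycles
log10 = 5.06


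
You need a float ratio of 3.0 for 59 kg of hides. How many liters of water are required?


Water = hide weight x target ratio
Water = 59 x 3.0 = 177.0 L


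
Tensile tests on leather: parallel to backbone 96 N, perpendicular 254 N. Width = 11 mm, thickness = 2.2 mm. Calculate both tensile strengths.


Parallel = 3.97 N/mm^2
Perpendicular = 10.50 N/mm^2


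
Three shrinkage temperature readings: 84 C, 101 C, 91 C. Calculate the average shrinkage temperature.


Average = (84 + 101 + 91) / 3
Average = 276 / 3 = 92.0 C


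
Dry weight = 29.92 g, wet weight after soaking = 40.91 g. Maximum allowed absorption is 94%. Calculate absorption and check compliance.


WA = (40.91 - 29.92) / 29.92 x 100 = 36.7%
Maximum allowed: 94%
Compliant: Yes


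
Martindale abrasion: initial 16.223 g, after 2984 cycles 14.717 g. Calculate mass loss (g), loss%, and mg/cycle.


Loss = 16.223 - 14.717 = 1.506 g
Loss% = 1.506 / 16.223 x 100 = 9.28%
Rate = 1.506 / 2984 x 1000 = 0.505 mg/cycle


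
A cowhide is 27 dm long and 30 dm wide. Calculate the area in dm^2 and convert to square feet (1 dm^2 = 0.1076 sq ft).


810 dm^2
87.16 sq ft

Area = 27 x 30 = 810 dm^2
Conversion: 810 x 0.1076 = 87.16 sq ft


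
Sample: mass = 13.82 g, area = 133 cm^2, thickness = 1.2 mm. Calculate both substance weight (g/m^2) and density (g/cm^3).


SW = 13.82 / 133 x 10000 = 1039.1 g/m^2
Volume = 133 x 1.2 / 10 = 15.96 cm^3
Density = 13.82 / 15.96 = 0.866 g/cm^3


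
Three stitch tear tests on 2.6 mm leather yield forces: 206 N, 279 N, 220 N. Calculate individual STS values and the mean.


STS1 = 206 / 2.6 = 79.2 N/mm
STS2 = 279 / 2.6 = 107.3 N/mm
STS3 = 220 / 2.6 = 84.6 N/mm
Mean = (79.2 + 107.3 + 84.6) / 3 = 90.4 N/mm


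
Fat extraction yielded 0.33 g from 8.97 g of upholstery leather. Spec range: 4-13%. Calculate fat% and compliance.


Fat content = 3.7%
Compliant: No

Fat% = 0.33 / 8.97 x 100 = 3.7%
Spec range: 4-13%
Compliant: No


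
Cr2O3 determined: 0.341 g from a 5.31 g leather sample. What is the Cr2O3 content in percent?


Cr2O3% = 0.341 / 5.31 x 100
Cr2O3% = 6.42%


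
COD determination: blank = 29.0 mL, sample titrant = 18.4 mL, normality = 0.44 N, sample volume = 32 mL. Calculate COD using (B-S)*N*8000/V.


COD = (29.0 - 18.4) x 0.44 x 8000 / 32
COD = 10.6 x 0.44 x 8000 / 32
COD = 1166.0 mg/L


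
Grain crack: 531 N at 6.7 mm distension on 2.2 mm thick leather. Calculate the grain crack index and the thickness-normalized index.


Crack index = 79.3 N/mm
Normalized index = 36.0 N/mm per mm

Crack index = 531 / 6.7 = 79.3 N/mm
Normalized = 79.3 / 2.2 = 36.0 N/mm per mm


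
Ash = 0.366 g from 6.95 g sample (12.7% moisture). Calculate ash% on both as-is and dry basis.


As-is ash = 5.27%
Dry-basis ash = 6.03%

As-is ash% = 0.366 / 6.95 x 100 = 5.27%
Dry mass = 6.95 x (100 - 12.7) / 100 = 6.06735 g
Dry-basis ash% = 0.366 / 6.06735 x 100 = 6.03%


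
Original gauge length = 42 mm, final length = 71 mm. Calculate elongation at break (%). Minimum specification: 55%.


Elongation = 69.0%
Meets spec: Yes

Extension = 71 - 42 = 29 mm
Elongation = 29 / 42 x 100 = 69.0%
Minimum required: 55%
Meets specification: Yes


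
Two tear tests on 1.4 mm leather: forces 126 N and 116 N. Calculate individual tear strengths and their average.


Tear 1 = 90.0 N/mm
Tear 2 = 82.9 N/mm
Average = 86.5 N/mm

Tear 1 = 126 / 1.4 = 90.0 N/mm
Tear 2 = 116 / 1.4 = 82.9 N/mm
Average = (90.0 + 82.9) / 2 = 86.5 N/mm


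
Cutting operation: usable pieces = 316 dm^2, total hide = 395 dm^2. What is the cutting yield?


80.0%

Yield = usable / total x 100
Yield = 316 / 395 x 100 = 80.0%


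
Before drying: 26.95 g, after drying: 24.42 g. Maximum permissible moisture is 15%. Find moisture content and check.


Moisture content = 9.4%
Acceptable: Yes

MC = (26.95 - 24.42) / 26.95 x 100 = 9.4%
Maximum: 15%
Acceptable: Yes


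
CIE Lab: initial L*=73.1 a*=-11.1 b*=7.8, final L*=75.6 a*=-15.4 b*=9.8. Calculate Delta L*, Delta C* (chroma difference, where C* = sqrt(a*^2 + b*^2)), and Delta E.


Delta L* = 2.5
Delta C* = 4.69
Delta E = 5.36

Delta L* = 75.6 - 73.1 = 2.5
C1* = sqrt((-11.1)^2 + (7.8)^2) = 13.567
C2* = sqrt((-15.4)^2 + (9.8)^2) = 18.254
Delta C* = 18.254 - 13.567 = 4.69
Delta E = sqrt((2.5)^2 + (-4.3)^2 + (2.0)^2) = 5.36


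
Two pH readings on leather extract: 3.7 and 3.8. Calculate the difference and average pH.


Difference = |3.7 - 3.8| = 0.1
Average = (3.7 + 3.8) / 2 = 3.75
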